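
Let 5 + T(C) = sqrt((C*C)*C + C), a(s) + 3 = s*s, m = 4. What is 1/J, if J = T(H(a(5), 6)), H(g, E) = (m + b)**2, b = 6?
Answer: 1/200015 + 2*sqrt(10001)/200015 ≈ 0.0010050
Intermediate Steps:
a(s) = -3 + s**2 (a(s) = -3 + s*s = -3 + s**2)
H(g, E) = 100 (H(g, E) = (4 + 6)**2 = 10**2 = 100)
T(C) = -5 + sqrt(C + C**3) (T(C) = -5 + sqrt((C*C)*C + C) = -5 + sqrt(C**2*C + C) = -5 + sqrt(C**3 + C) = -5 + sqrt(C + C**3))
J = -5 + 10*sqrt(10001) (J = -5 + sqrt(100 + 100**3) = -5 + sqrt(100 + 1000000) = -5 + sqrt(1000100) = -5 + 10*sqrt(10001) ≈ 995.05)
1/J = 1/(-5 + 10*sqrt(10001))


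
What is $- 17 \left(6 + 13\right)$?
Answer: $-323$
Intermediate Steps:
$- 17 \left(6 + 13\right) = \left(-17\right) 19 = -323$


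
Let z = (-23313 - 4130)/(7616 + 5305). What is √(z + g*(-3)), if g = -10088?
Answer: √5052288030621/12921 ≈ 173.96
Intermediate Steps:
z = -27443/12921 ≈ -2.1239
√(z + g*(-3)) = √(-27443/12921 - 10088*(-3)) = √(-27443/12921 + 30264) = √(391013701/12921) = √5052288030621/12921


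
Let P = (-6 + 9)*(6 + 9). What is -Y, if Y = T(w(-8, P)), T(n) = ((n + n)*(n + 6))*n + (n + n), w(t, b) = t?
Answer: 272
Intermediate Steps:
P = 45 (P = 3*15 = 45)
T(n) = 2*n + 2*n²*(6 + n) (T(n) = ((2*n)*(6 + n))*n + 2*n = (2*n*(6 + n))*n + 2*n = 2*n²*(6 + n) + 2*n = 2*n + 2*n²*(6 + n))
Y = -272 (Y = 2*(-8)*(1 + (-8)² + 6*(-8)) = 2*(-8)*(1 + 64 - 48) = 2*(-8)*17 = -272)
-Y = -1*(-272) = 272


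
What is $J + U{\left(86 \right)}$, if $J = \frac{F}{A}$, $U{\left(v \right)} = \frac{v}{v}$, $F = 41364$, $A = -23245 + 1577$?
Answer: $- \frac{4924}{5417} \approx -0.90899$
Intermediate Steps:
$A = -21668$
$U{\left(v \right)} = 1$
$J = - \frac{10341}{5417}$ ($J = \frac{41364}{-21668} = 41364 \left(- \frac{1}{21668}\right) = - \frac{10341}{5417} \approx -1.909$)
$J + U{\left(86 \right)} = - \frac{10341}{5417} + 1 = - \frac{4924}{5417}$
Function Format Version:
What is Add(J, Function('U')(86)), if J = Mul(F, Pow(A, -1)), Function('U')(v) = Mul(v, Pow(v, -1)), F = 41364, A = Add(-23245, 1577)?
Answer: Rational(-4924, 5417) ≈ -0.90899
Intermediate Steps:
A = -21668
Function('U')(v) = 1
J = Rational(-10341, 5417) (J = Mul(41364, Pow(-21668, -1)) = Mul(41364, Rational(-1, 21668)) = Rational(-10341, 5417) ≈ -1.9090)
Add(J, Function('U')(86)) = Add(Rational(-10341, 5417), 1) = Rational(-4924, 5417)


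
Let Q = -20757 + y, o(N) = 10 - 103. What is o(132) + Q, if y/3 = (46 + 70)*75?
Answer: 5250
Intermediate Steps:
o(N) = -93
y = 26100 (y = 3*((46 + 70)*75) = 3*(116*75) = 3*8700 = 26100)
Q = 5343 (Q = -20757 + 26100 = 5343)
o(132) + Q = -93 + 5343 = 5250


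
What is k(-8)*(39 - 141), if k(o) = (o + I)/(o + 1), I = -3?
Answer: -1122/7 ≈ -160.29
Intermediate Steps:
k(o) = (-3 + o)/(1 + o) (k(o) = (o - 3)/(o + 1) = (-3 + o)/(1 + o))
k(-8)*(39 - 141) = ((-3 - 8)/(1 - 8))*(39 - 141) = (-11/(-7))*(-102) = -⅐*(-11)*(-102) = (11/7)*(-102) = -1122/7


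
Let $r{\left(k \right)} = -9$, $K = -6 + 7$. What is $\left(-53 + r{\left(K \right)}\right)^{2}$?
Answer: $3844$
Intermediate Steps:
$K = 1$
$\left(-53 + r{\left(K \right)}\right)^{2} = \left(-53 - 9\right)^{2} = \left(-62\right)^{2} = 3844$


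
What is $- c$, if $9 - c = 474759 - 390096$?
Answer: $84654$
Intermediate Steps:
$c = -84654$ ($c = 9 - \left(474759 - 390096\right) = 9 - 84663 = -84654$)
$- c = \left(-1\right) \left(-84654\right) = 84654$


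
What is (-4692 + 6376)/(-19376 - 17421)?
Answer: -1684/36797 ≈ -0.045765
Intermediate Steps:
(-4692 + 6376)/(-19376 - 17421) = 1684/(-36797) = 1684*(-1/36797) = -1684/36797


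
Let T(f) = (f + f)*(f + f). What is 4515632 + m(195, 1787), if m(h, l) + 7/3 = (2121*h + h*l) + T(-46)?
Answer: 15858461/3 ≈ 5.2862e+6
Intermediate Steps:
T(f) = 4*f² (T(f) = (2*f)*(2*f) = 4*f²)
m(h, l) = 25385/3 + 2121*h + h*l (m(h, l) = -7/3 + ((2121*h + h*l) + 4*(-46)²) = -7/3 + ((2121*h + h*l) + 4*2116) = -7/3 + ((2121*h + h*l) + 8464) = -7/3 + (8464 + 2121*h + h*l) = 25385/3 + 2121*h + h*l)
4515632 + m(195, 1787) = 4515632 + (25385/3 + 2121*195 + 195*1787) = 4515632 + (25385/3 + 413595 + 348465) = 4515632 + 2311565/3 = 15858461/3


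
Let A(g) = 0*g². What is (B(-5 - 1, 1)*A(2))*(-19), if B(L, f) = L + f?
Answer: 0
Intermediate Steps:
A(g) = 0
(B(-5 - 1, 1)*A(2))*(-19) = (((-5 - 1) + 1)*0)*(-19) = ((-6 + 1)*0)*(-19) = -5*0*(-19) = 0*(-19) = 0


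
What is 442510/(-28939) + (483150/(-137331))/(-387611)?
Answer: -7851746196609020/513484029869433 ≈ -15.291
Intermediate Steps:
442510/(-28939) + (483150/(-137331))/(-387611) = 442510*(-1/28939) + (483150*(-1/137331))*(-1/387611) = -442510/28939 - 161050/45777*(-1/387611) = -442510/28939 + 161050/17743668747 = -7851746196609020/513484029869433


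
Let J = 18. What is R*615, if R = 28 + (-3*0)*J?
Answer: 17220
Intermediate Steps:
R = 28 (R = 28 - 3*0*18 = 28 + 0*18 = 28 + 0 = 28)
R*615 = 28*615 = 17220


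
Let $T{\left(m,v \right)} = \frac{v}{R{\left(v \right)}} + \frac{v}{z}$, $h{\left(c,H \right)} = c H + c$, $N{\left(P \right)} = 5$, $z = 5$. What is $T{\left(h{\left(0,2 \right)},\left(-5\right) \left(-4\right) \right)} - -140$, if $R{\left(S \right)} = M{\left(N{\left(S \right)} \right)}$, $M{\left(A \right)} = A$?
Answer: $148$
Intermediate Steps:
$R{\left(S \right)} = 5$
$h{\left(c,H \right)} = c + H c$ ($h{\left(c,H \right)} = H c + c = c + H c$)
$T{\left(m,v \right)} = \frac{2 v}{5}$ ($T{\left(m,v \right)} = \frac{v}{5} + \frac{v}{5} = \frac{2 v}{5}$)
$T{\left(h{\left(0,2 \right)},\left(-5\right) \left(-4\right) \right)} - -140 = \frac{2 \left(\left(-5\right) \left(-4\right)\right)}{5} - -140 = \frac{2}{5} \cdot 20 + 140 = 8 + 140 = 148$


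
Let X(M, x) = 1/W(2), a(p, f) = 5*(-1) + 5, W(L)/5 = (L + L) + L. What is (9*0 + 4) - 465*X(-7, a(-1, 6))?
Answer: -23/2 ≈ -11.500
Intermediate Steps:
W(L) = 15*L (W(L) = 5*((L + L) + L) = 5*(2*L + L) = 5*(3*L) = 15*L)
a(p, f) = 0 (a(p, f) = -5 + 5 = 0)
X(M, x) = 1/30 (X(M, x) = 1/(15*2) = 1/30)
(9*0 + 4) - 465*X(-7, a(-1, 6)) = (9*0 + 4) - 465*1/30 = (0 + 4) - 31/2 = 4 - 31/2 = -23/2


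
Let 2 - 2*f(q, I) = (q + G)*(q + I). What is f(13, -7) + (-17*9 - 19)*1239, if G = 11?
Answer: -213179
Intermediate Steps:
f(q, I) = 1 - (11 + q)*(I + q)/2 (f(q, I) = 1 - (q + 11)*(q + I)/2 = 1 - (11 + q)*(I + q)/2)
f(13, -7) + (-17*9 - 19)*1239 = (1 - 11/2*(-7) - 11/2*13 - ½*13² - ½*(-7)*13) + (-17*9 - 19)*1239 = (1 + 77/2 - 143/2 - ½*169 + 91/2) + (-153 - 19)*1239 = (1 + 77/2 - 143/2 - 169/2 + 91/2) - 172*1239 = -71 - 213108 = -213179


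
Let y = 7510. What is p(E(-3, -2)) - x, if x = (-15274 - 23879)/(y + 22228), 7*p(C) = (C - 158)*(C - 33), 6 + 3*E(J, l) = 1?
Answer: 1483894847/1873494 ≈ 792.05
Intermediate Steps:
E(J, l) = -5/3 (E(J, l) = -2 + (⅓)*1 = -2 + ⅓ = -5/3)
p(C) = (-158 + C)*(-33 + C)/7 (p(C) = ((C - 158)*(C - 33))/7 = ((-158 + C)*(-33 + C))/7 = (-158 + C)*(-33 + C)/7)
x = -39153/29738 (x = (-15274 - 23879)/(7510 + 22228) = -39153/29738 ≈ -1.3166)
p(E(-3, -2)) - x = (5214/7 - 191/7*(-5/3) + (-5/3)²/7) - 1*(-39153/29738) = (5214/7 + 955/21 + (⅐)*(25/9)) + 39153/29738 = (5214/7 + 955/21 + 25/63) + 39153/29738 = 49816/63 + 39153/29738 = 1483894847/1873494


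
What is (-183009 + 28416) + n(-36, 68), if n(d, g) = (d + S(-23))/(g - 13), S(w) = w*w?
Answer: -8502122/55 ≈ -1.5458e+5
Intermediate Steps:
S(w) = w**2
n(d, g) = (529 + d)/(-13 + g) (n(d, g) = (d + (-23)**2)/(g - 13) = (d + 529)/(-13 + g) = (529 + d)/(-13 + g))
(-183009 + 28416) + n(-36, 68) = (-183009 + 28416) + (529 - 36)/(-13 + 68) = -154593 + 493/55 = -8502122/55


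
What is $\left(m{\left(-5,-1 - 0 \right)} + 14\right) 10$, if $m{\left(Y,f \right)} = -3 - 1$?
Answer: $100$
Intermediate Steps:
$m{\left(Y,f \right)} = -4$ ($m{\left(Y,f \right)} = -3 - 1 = -4$)
$\left(m{\left(-5,-1 - 0 \right)} + 14\right) 10 = \left(-4 + 14\right) 10 = 10 \cdot 10 = 100$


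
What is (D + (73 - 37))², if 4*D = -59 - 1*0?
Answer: 7225/16 ≈ 451.56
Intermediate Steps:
D = -59/4 (D = (-59 - 1*0)/4 = (-59 + 0)/4 = (¼)*(-59) = -59/4 ≈ -14.750)
(D + (73 - 37))² = (-59/4 + (73 - 37))² = (-59/4 + 36)² = (85/4)² = 7225/16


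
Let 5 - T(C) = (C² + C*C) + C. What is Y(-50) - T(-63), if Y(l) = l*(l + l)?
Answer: 12870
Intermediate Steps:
Y(l) = 2*l² (Y(l) = l*(2*l) = 2*l²)
T(C) = 5 - C - 2*C² (T(C) = 5 - ((C² + C*C) + C) = 5 - ((C² + C²) + C) = 5 - (2*C² + C) = 5 - (C + 2*C²) = 5 + (-C - 2*C²) = 5 - C - 2*C²)
Y(-50) - T(-63) = 2*(-50)² - (5 - 1*(-63) - 2*(-63)²) = 2*2500 - (5 + 63 - 2*3969) = 5000 - (5 + 63 - 7938) = 5000 - 1*(-7870) = 5000 + 7870 = 12870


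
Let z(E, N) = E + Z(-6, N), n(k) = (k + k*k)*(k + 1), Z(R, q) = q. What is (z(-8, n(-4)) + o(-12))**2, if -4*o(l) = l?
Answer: 1681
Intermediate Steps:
n(k) = (1 + k)*(k + k**2) (n(k) = (k + k**2)*(1 + k) = (1 + k)*(k + k**2))
z(E, N) = E + N
o(l) = -l/4
(z(-8, n(-4)) + o(-12))**2 = ((-8 - 4*(1 + (-4)**2 + 2*(-4))) - 1/4*(-12))**2 = ((-8 - 4*(1 + 16 - 8)) + 3)**2 = ((-8 - 4*9) + 3)**2 = ((-8 - 36) + 3)**2 = (-44 + 3)**2 = (-41)**2 = 1681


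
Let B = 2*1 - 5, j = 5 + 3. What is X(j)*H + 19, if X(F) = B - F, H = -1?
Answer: 30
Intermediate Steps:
j = 8
B = -3 (B = 2 - 5 = -3)
X(F) = -3 - F
X(j)*H + 19 = (-3 - 1*8)*(-1) + 19 = (-3 - 8)*(-1) + 19 = -11*(-1) + 19 = 11 + 19 = 30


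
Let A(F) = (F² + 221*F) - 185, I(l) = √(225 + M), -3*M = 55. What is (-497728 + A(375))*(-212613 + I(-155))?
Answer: 58343771169 - 182942*√465 ≈ 5.8340e+10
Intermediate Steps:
M = -55/3 (M = -⅓*55 = -55/3 ≈ -18.333)
I(l) = 2*√465/3 (I(l) = √(225 - 55/3) = √(620/3) = 2*√465/3)
A(F) = -185 + F² + 221*F
(-497728 + A(375))*(-212613 + I(-155)) = (-497728 + (-185 + 375² + 221*375))*(-212613 + 2*√465/3) = (-497728 + (-185 + 140625 + 82875))*(-212613 + 2*√465/3) = (-497728 + 223315)*(-212613 + 2*√465/3) = -274413*(-212613 + 2*√465/3) = 58343771169 - 182942*√465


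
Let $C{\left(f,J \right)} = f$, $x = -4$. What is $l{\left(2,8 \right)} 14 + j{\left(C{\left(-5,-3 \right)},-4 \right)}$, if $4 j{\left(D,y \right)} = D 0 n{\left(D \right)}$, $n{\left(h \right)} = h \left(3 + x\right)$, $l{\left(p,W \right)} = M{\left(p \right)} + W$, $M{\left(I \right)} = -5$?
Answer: $42$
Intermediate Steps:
$l{\left(p,W \right)} = -5 + W$
$n{\left(h \right)} = - h$ ($n{\left(h \right)} = h \left(3 - 4\right) = h \left(-1\right) = - h$)
$j{\left(D,y \right)} = 0$ ($j{\left(D,y \right)} = \frac{D 0 \left(- D\right)}{4} = \frac{0 \left(- D\right)}{4} = \frac{1}{4} \cdot 0 = 0$)
$l{\left(2,8 \right)} 14 + j{\left(C{\left(-5,-3 \right)},-4 \right)} = \left(-5 + 8\right) 14 + 0 = 3 \cdot 14 + 0 = 42 + 0 = 42$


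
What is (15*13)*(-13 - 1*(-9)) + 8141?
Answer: 7361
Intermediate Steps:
(15*13)*(-13 - 1*(-9)) + 8141 = 195*(-13 + 9) + 8141 = 195*(-4) + 8141 = -780 + 8141 = 7361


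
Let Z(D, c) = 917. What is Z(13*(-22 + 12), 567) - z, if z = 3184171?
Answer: -3183254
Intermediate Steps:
Z(13*(-22 + 12), 567) - z = 917 - 1*3184171 = 917 - 3184171 = -3183254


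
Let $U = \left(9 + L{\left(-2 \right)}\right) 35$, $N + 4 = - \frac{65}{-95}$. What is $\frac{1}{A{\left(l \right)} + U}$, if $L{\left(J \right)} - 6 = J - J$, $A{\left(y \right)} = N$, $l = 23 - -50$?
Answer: $\frac{19}{9912} \approx 0.0019169$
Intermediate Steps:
$l = 73$ ($l = 23 + 50 = 73$)
$N = - \frac{63}{19}$ ($N = -4 - \frac{65}{-95} = -4 - - \frac{13}{19} = -4 + \frac{13}{19} = - \frac{63}{19} \approx -3.3158$)
$A{\left(y \right)} = - \frac{63}{19}$
$L{\left(J \right)} = 6$ ($L{\left(J \right)} = 6 + \left(J - J\right) = 6 + 0 = 6$)
$U = 525$ ($U = \left(9 + 6\right) 35 = 15 \cdot 35 = 525$)
$\frac{1}{A{\left(l \right)} + U} = \frac{1}{- \frac{63}{19} + 525} = \frac{1}{\frac{9912}{19}} = \frac{19}{9912}$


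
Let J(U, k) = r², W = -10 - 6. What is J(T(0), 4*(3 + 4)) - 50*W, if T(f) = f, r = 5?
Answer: 825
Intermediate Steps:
W = -16
J(U, k) = 25 (J(U, k) = 5² = 25)
J(T(0), 4*(3 + 4)) - 50*W = 25 - 50*(-16) = 25 + 800 = 825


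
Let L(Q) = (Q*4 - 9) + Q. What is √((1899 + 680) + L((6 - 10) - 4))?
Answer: √2530 ≈ 50.299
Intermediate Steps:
L(Q) = -9 + 5*Q (L(Q) = (4*Q - 9) + Q = (-9 + 4*Q) + Q = -9 + 5*Q)
√((1899 + 680) + L((6 - 10) - 4)) = √((1899 + 680) + (-9 + 5*((6 - 10) - 4))) = √(2579 + (-9 + 5*(-4 - 4))) = √(2579 + (-9 + 5*(-8))) = √(2579 + (-9 - 40)) = √(2579 - 49) = √2530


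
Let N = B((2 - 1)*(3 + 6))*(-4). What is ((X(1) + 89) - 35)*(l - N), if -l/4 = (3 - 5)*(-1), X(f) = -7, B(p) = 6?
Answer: 752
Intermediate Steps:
l = -8 (l = -4*(3 - 5)*(-1) = -(-8)*(-1) = -4*2 = -8)
N = -24 (N = 6*(-4) = -24)
((X(1) + 89) - 35)*(l - N) = ((-7 + 89) - 35)*(-8 - 1*(-24)) = (82 - 35)*(-8 + 24) = 47*16 = 752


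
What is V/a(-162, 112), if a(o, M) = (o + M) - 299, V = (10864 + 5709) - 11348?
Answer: -5225/349 ≈ -14.971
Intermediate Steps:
V = 5225 (V = 16573 - 11348 = 5225)
a(o, M) = -299 + M + o (a(o, M) = (M + o) - 299 = -299 + M + o)
V/a(-162, 112) = 5225/(-299 + 112 - 162) = 5225/(-349) = 5225*(-1/349) = -5225/349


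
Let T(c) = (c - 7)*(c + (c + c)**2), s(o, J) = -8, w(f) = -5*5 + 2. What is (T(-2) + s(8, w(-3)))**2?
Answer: 17956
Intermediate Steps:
w(f) = -23 (w(f) = -25 + 2 = -23)
T(c) = (-7 + c)*(c + 4*c**2) (T(c) = (-7 + c)*(c + (2*c)**2) = (-7 + c)*(c + 4*c**2))
(T(-2) + s(8, w(-3)))**2 = (-2*(-7 - 27*(-2) + 4*(-2)**2) - 8)**2 = (-2*(-7 + 54 + 4*4) - 8)**2 = (-2*(-7 + 54 + 16) - 8)**2 = (-2*63 - 8)**2 = (-126 - 8)**2 = (-134)**2 = 17956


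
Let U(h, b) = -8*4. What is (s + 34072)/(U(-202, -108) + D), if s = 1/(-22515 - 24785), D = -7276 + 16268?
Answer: 1611605599/423808000 ≈ 3.8027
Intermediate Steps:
U(h, b) = -32
D = 8992
s = -1/47300 (s = 1/(-47300) = -1/47300 ≈ -2.1142e-5)
(s + 34072)/(U(-202, -108) + D) = (-1/47300 + 34072)/(-32 + 8992) = (1611605599/47300)/8960 = (1611605599/47300)*(1/8960) = 1611605599/423808000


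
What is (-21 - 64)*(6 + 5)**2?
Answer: -10285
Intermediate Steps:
(-21 - 64)*(6 + 5)**2 = -85*11**2 = -85*121 = -10285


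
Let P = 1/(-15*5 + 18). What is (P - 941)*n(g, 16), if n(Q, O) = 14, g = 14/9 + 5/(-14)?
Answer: -750932/57 ≈ -13174.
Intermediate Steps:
g = 151/126 (g = 14*(⅑) + 5*(-1/14) = 14/9 - 5/14 = 151/126 ≈ 1.1984)
P = -1/57 (P = 1/(-75 + 18) = 1/(-57) = -1/57 ≈ -0.017544)
(P - 941)*n(g, 16) = (-1/57 - 941)*14 = -53638/57*14 = -750932/57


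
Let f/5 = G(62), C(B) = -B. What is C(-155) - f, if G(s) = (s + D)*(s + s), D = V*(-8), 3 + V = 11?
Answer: 1395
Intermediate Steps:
V = 8 (V = -3 + 11 = 8)
D = -64 (D = 8*(-8) = -64)
G(s) = 2*s*(-64 + s) (G(s) = (s - 64)*(s + s) = (-64 + s)*(2*s) = 2*s*(-64 + s))
f = -1240 (f = 5*(2*62*(-64 + 62)) = 5*(2*62*(-2)) = 5*(-248) = -1240)
C(-155) - f = -1*(-155) - 1*(-1240) = 155 + 1240 = 1395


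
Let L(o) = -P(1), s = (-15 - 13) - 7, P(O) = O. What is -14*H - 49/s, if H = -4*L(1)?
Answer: -273/5 ≈ -54.600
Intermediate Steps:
s = -35 (s = -28 - 7 = -35)
L(o) = -1 (L(o) = -1*1 = -1)
H = 4 (H = -4*(-1) = 4)
-14*H - 49/s = -14*4 - 49/(-35) = -56 - 49*(-1/35) = -56 + 7/5 = -273/5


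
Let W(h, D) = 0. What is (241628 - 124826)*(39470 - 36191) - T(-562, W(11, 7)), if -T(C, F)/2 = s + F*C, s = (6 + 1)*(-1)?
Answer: 382993744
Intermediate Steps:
s = -7 (s = 7*(-1) = -7)
T(C, F) = 14 - 2*C*F (T(C, F) = -2*(-7 + F*C) = -2*(-7 + C*F) = 14 - 2*C*F)
(241628 - 124826)*(39470 - 36191) - T(-562, W(11, 7)) = (241628 - 124826)*(39470 - 36191) - (14 - 2*(-562)*0) = 116802*3279 - (14 + 0) = 382993758 - 1*14 = 382993758 - 14 = 382993744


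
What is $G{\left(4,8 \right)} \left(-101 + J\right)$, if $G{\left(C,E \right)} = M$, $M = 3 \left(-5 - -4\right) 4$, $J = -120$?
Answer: $2652$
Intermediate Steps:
$M = -12$ ($M = 3 \left(-5 + 4\right) 4 = 3 \left(-1\right) 4 = \left(-3\right) 4 = -12$)
$G{\left(C,E \right)} = -12$
$G{\left(4,8 \right)} \left(-101 + J\right) = - 12 \left(-101 - 120\right) = \left(-12\right) \left(-221\right) = 2652$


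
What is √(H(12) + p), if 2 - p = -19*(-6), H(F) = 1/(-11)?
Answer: 3*I*√1507/11 ≈ 10.587*I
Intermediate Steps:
H(F) = -1/11
p = -112 (p = 2 - (-19)*(-6) = 2 - 1*114 = 2 - 114 = -112)
√(H(12) + p) = √(-1/11 - 112) = √(-1233/11) = 3*I*√1507/11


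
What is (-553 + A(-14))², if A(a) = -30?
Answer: 339889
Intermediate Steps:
(-553 + A(-14))² = (-553 - 30)² = (-583)² = 339889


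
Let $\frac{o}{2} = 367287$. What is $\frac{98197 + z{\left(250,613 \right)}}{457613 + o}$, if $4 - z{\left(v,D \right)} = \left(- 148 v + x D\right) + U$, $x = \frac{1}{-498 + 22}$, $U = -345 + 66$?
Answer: $\frac{64489093}{567481012} \approx 0.11364$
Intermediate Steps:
$o = 734574$ ($o = 2 \cdot 367287 = 734574$)
$U = -279$
$x = - \frac{1}{476}$ ($x = \frac{1}{-476} = - \frac{1}{476} \approx -0.0021008$)
$z{\left(v,D \right)} = 283 + 148 v + \frac{D}{476}$ ($z{\left(v,D \right)} = 4 - \left(\left(- 148 v - \frac{D}{476}\right) - 279\right) = 4 - \left(-279 - 148 v - \frac{D}{476}\right) = 4 + \left(279 + 148 v + \frac{D}{476}\right) = 283 + 148 v + \frac{D}{476}$)
$\frac{98197 + z{\left(250,613 \right)}}{457613 + o} = \frac{98197 + \left(283 + 148 \cdot 250 + \frac{1}{476} \cdot 613\right)}{457613 + 734574} = \frac{98197 + \left(283 + 37000 + \frac{613}{476}\right)}{1192187} = \left(98197 + \frac{17747321}{476}\right) \frac{1}{1192187} = \frac{64489093}{476} \cdot \frac{1}{1192187} = \frac{64489093}{567481012}$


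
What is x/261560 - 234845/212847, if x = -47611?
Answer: -71559916717/55672261320 ≈ -1.2854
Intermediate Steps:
x/261560 - 234845/212847 = -47611/261560 - 234845/212847 = -71559916717/55672261320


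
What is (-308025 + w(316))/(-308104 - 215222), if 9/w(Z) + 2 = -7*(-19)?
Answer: 6725211/11425951 ≈ 0.58859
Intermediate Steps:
w(Z) = 9/131 (w(Z) = 9/(-2 - 7*(-19)) = 9/(-2 + 133) = 9/131)
(-308025 + w(316))/(-308104 - 215222) = (-308025 + 9/131)/(-308104 - 215222) = -40351266/131/(-523326) = -40351266/131*(-1/523326) = 6725211/11425951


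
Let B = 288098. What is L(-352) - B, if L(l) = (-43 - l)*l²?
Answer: 37998238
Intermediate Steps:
L(l) = l²*(-43 - l)
L(-352) - B = (-352)²*(-43 - 1*(-352)) - 1*288098 = 123904*(-43 + 352) - 288098 = 123904*309 - 288098 = 38286336 - 288098 = 37998238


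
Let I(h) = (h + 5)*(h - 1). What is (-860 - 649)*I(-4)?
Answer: 7545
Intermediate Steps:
I(h) = (-1 + h)*(5 + h) (I(h) = (5 + h)*(-1 + h) = (-1 + h)*(5 + h))
(-860 - 649)*I(-4) = (-860 - 649)*(-5 + (-4)² + 4*(-4)) = -1509*(-5 + 16 - 16) = -1509*(-5) = 7545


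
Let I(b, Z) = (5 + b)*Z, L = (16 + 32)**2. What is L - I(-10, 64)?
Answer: 2624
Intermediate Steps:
L = 2304 (L = 48**2 = 2304)
I(b, Z) = Z*(5 + b)
L - I(-10, 64) = 2304 - 64*(5 - 10) = 2304 - 64*(-5) = 2304 - 1*(-320) = 2304 + 320 = 2624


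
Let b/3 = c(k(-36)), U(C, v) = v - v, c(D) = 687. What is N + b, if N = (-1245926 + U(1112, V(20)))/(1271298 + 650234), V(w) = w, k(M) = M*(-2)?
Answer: 1979515763/960766 ≈ 2060.4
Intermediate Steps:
k(M) = -2*M
U(C, v) = 0
b = 2061 (b = 3*687 = 2061)
N = -622963/960766 (N = (-1245926 + 0)/(1271298 + 650234) = -1245926/1921532 = -1245926*1/1921532 = -622963/960766 ≈ -0.64840)
N + b = -622963/960766 + 2061 = 1979515763/960766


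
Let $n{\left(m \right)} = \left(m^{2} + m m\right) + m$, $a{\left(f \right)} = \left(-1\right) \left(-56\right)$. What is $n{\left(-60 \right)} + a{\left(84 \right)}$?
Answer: $7196$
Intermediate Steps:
$a{\left(f \right)} = 56$
$n{\left(m \right)} = m + 2 m^{2}$ ($n{\left(m \right)} = \left(m^{2} + m^{2}\right) + m = 2 m^{2} + m = m + 2 m^{2}$)
$n{\left(-60 \right)} + a{\left(84 \right)} = - 60 \left(1 + 2 \left(-60\right)\right) + 56 = - 60 \left(1 - 120\right) + 56 = \left(-60\right) \left(-119\right) + 56 = 7140 + 56 = 7196$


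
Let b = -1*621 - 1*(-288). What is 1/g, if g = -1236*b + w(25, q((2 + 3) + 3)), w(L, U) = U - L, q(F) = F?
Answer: 1/411571 ≈ 2.4297e-6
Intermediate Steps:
b = -333 (b = -621 + 288 = -333)
g = 411571 (g = -1236*(-333) + (((2 + 3) + 3) - 1*25) = 411588 + ((5 + 3) - 25) = 411588 + (8 - 25) = 411588 - 17 = 411571)
1/g = 1/411571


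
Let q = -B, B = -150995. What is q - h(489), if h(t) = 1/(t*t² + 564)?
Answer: 17655956029334/116930733 ≈ 1.5100e+5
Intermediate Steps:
q = 150995 (q = -1*(-150995) = 150995)
h(t) = 1/(564 + t³) (h(t) = 1/(t³ + 564) = 1/(564 + t³))
q - h(489) = 150995 - 1/(564 + 489³) = 150995 - 1/(564 + 116930169) = 150995 - 1/116930733 = 17655956029334/116930733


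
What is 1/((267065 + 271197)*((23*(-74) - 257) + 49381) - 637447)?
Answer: 1/25524823117 ≈ 3.9178e-11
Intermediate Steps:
1/((267065 + 271197)*((23*(-74) - 257) + 49381) - 637447) = 1/(538262*((-1702 - 257) + 49381) - 637447) = 1/(538262*(-1959 + 49381) - 637447) = 1/(538262*47422 - 637447) = 1/(25525460564 - 637447) = 1/25524823117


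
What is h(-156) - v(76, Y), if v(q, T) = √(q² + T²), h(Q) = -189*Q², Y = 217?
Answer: -4599504 - √52865 ≈ -4.5997e+6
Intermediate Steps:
v(q, T) = √(T² + q²)
h(-156) - v(76, Y) = -189*(-156)² - √(217² + 76²) = -189*24336 - √(47089 + 5776) = -4599504 - √52865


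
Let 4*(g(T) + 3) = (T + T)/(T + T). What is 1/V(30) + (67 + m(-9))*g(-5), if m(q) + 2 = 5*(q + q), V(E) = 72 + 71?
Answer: 39329/572 ≈ 68.757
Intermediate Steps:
g(T) = -11/4 (g(T) = -3 + ((T + T)/(T + T))/4 = -3 + ((2*T)/((2*T)))/4 = -3 + ((2*T)*(1/(2*T)))/4 = -3 + (¼)*1 = -3 + ¼ = -11/4)
V(E) = 143
m(q) = -2 + 10*q (m(q) = -2 + 5*(q + q) = -2 + 5*(2*q) = -2 + 10*q)
1/V(30) + (67 + m(-9))*g(-5) = 1/143 + (67 + (-2 + 10*(-9)))*(-11/4) = 1/143 + (67 + (-2 - 90))*(-11/4) = 1/143 + (67 - 92)*(-11/4) = 1/143 - 25*(-11/4) = 1/143 + 275/4 = 39329/572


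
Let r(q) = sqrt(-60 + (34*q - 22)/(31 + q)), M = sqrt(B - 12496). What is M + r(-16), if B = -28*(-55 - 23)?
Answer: I*(sqrt(21990) + 30*sqrt(2578))/15 ≈ 111.43*I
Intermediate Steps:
B = 2184 (B = -28*(-78) = 2184)
M = 2*I*sqrt(2578) (M = sqrt(2184 - 12496) = sqrt(-10312) = 2*I*sqrt(2578) ≈ 101.55*I)
r(q) = sqrt(-60 + (-22 + 34*q)/(31 + q))
M + r(-16) = 2*I*sqrt(2578) + sqrt(2)*sqrt((-941 - 13*(-16))/(31 - 16)) = 2*I*sqrt(2578) + sqrt(2)*sqrt((-941 + 208)/15) = 2*I*sqrt(2578) + sqrt(2)*sqrt((1/15)*(-733)) = 2*I*sqrt(2578) + sqrt(2)*sqrt(-733/15) = 2*I*sqrt(2578) + sqrt(2)*(I*sqrt(10995)/15) = 2*I*sqrt(2578) + I*sqrt(21990)/15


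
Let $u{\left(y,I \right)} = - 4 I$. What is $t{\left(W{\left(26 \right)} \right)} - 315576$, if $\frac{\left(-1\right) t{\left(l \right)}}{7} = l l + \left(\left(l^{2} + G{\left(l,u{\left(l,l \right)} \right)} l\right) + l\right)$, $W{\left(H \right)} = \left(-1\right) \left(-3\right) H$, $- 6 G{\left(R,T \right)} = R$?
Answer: $-394200$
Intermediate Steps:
$G{\left(R,T \right)} = - \frac{R}{6}$
$W{\left(H \right)} = 3 H$
$t{\left(l \right)} = - 7 l - \frac{77 l^{2}}{6}$ ($t{\left(l \right)} = - 7 \left(l l + \left(\left(l^{2} + - \frac{l}{6} l\right) + l\right)\right) = - 7 \left(l^{2} + \left(\left(l^{2} - \frac{l^{2}}{6}\right) + l\right)\right) = - 7 \left(l^{2} + \left(\frac{5 l^{2}}{6} + l\right)\right) = - 7 \left(l^{2} + \left(l + \frac{5 l^{2}}{6}\right)\right) = - 7 \left(l + \frac{11 l^{2}}{6}\right) = - 7 l - \frac{77 l^{2}}{6}$)
$t{\left(W{\left(26 \right)} \right)} - 315576 = - \frac{7 \cdot 3 \cdot 26 \left(6 + 11 \cdot 3 \cdot 26\right)}{6} - 315576 = \left(- \frac{7}{6}\right) 78 \left(6 + 11 \cdot 78\right) - 315576 = \left(- \frac{7}{6}\right) 78 \left(6 + 858\right) - 315576 = \left(- \frac{7}{6}\right) 78 \cdot 864 - 315576 = -78624 - 315576 = -394200$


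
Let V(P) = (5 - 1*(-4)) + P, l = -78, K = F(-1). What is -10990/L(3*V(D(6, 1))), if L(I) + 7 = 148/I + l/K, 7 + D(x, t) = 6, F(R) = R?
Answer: -65940/463 ≈ -142.42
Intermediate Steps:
K = -1
D(x, t) = -1 (D(x, t) = -7 + 6 = -1)
V(P) = 9 + P (V(P) = (5 + 4) + P = 9 + P)
L(I) = 71 + 148/I (L(I) = -7 + (148/I - 78/(-1)) = -7 + (148/I - 78*(-1)) = -7 + (148/I + 78) = -7 + (78 + 148/I) = 71 + 148/I)
-10990/L(3*V(D(6, 1))) = -10990/(71 + 148/((3*(9 - 1)))) = -10990/(71 + 148/((3*8))) = -10990/(71 + 148/24) = -10990/(71 + 148*(1/24)) = -10990/(71 + 37/6) = -10990/463/6 = -10990*6/463 = -65940/463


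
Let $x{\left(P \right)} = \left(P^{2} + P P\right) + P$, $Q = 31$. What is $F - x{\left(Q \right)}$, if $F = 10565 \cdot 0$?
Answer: $-1953$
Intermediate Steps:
$x{\left(P \right)} = P + 2 P^{2}$ ($x{\left(P \right)} = \left(P^{2} + P^{2}\right) + P = 2 P^{2} + P = P + 2 P^{2}$)
$F = 0$
$F - x{\left(Q \right)} = 0 - 31 \left(1 + 2 \cdot 31\right) = 0 - 31 \left(1 + 62\right) = 0 - 31 \cdot 63 = 0 - 1953 = -1953$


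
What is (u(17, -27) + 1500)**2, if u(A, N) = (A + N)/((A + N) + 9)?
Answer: 2280100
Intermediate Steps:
u(A, N) = (A + N)/(9 + A + N)
(u(17, -27) + 1500)**2 = ((17 - 27)/(9 + 17 - 27) + 1500)**2 = (-10/(-1) + 1500)**2 = (-1*(-10) + 1500)**2 = (10 + 1500)**2 = 1510**2 = 2280100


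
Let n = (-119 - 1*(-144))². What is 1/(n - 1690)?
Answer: -1/1065 ≈ -0.00093897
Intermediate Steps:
n = 625 (n = (-119 + 144)² = 25² = 625)
1/(n - 1690) = 1/(625 - 1690) = 1/(-1065) = -1/1065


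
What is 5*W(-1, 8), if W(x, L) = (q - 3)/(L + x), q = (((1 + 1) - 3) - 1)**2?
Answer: 5/7 ≈ 0.71429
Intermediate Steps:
q = 4 (q = ((2 - 3) - 1)**2 = (-1 - 1)**2 = (-2)**2 = 4)
W(x, L) = 1/(L + x) (W(x, L) = (4 - 3)/(L + x) = 1/(L + x))
5*W(-1, 8) = 5/(8 - 1) = 5/7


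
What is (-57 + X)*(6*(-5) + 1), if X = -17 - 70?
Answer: 4176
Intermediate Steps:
X = -87
(-57 + X)*(6*(-5) + 1) = (-57 - 87)*(6*(-5) + 1) = -144*(-30 + 1) = -144*(-29) = 4176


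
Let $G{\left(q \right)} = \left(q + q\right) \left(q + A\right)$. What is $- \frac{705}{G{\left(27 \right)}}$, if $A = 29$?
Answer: $- \frac{235}{1008} \approx -0.23313$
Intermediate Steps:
$G{\left(q \right)} = 2 q \left(29 + q\right)$ ($G{\left(q \right)} = \left(q + q\right) \left(q + 29\right) = 2 q \left(29 + q\right)$)
$- \frac{705}{G{\left(27 \right)}} = - \frac{705}{2 \cdot 27 \left(29 + 27\right)} = - \frac{705}{2 \cdot 27 \cdot 56} = - \frac{705}{3024} = \left(-705\right) \frac{1}{3024} = - \frac{235}{1008}$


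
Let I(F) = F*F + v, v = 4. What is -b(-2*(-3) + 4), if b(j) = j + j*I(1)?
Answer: -60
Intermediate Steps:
I(F) = 4 + F² (I(F) = F*F + 4 = F² + 4 = 4 + F²)
b(j) = 6*j (b(j) = j + j*(4 + 1²) = j + j*(4 + 1) = j + j*5 = j + 5*j = 6*j)
-b(-2*(-3) + 4) = -6*(-2*(-3) + 4) = -6*(6 + 4) = -6*10 = -1*60 = -60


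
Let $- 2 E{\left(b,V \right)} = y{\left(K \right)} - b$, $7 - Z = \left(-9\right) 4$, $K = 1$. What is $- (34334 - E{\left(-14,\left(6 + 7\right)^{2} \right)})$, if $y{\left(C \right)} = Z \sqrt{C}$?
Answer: $- \frac{68725}{2} \approx -34363.0$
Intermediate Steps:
$Z = 43$ ($Z = 7 - \left(-9\right) 4 = 7 - -36 = 7 + 36 = 43$)
$y{\left(C \right)} = 43 \sqrt{C}$
$E{\left(b,V \right)} = - \frac{43}{2} + \frac{b}{2}$ ($E{\left(b,V \right)} = - \frac{43 \sqrt{1} - b}{2} = - \frac{43 \cdot 1 - b}{2} = - \frac{43 - b}{2} = - \frac{43}{2} + \frac{b}{2}$)
$- (34334 - E{\left(-14,\left(6 + 7\right)^{2} \right)}) = - (34334 - \left(- \frac{43}{2} + \frac{1}{2} \left(-14\right)\right)) = - (34334 - \left(- \frac{43}{2} - 7\right)) = - (34334 - - \frac{57}{2}) = - (34334 + \frac{57}{2}) = \left(-1\right) \frac{68725}{2} = - \frac{68725}{2}$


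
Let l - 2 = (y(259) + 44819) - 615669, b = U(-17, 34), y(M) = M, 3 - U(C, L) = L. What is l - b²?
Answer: -571550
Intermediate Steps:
U(C, L) = 3 - L
b = -31 (b = 3 - 1*34 = 3 - 34 = -31)
l = -570589 (l = 2 + ((259 + 44819) - 615669) = 2 + (45078 - 615669) = 2 - 570591 = -570589)
l - b² = -570589 - 1*(-31)² = -570589 - 1*961 = -570589 - 961 = -571550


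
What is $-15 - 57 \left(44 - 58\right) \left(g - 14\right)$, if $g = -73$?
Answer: $-69441$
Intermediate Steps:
$-15 - 57 \left(44 - 58\right) \left(g - 14\right) = -15 - 57 \left(44 - 58\right) \left(-73 - 14\right) = -15 - 57 \left(\left(-14\right) \left(-87\right)\right) = -15 - 69426 = -69441$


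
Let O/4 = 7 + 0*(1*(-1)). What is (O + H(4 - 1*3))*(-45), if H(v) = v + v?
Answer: -1350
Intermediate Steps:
H(v) = 2*v
O = 28 (O = 4*(7 + 0*(1*(-1))) = 4*(7 + 0*(-1)) = 4*(7 + 0) = 4*7 = 28)
(O + H(4 - 1*3))*(-45) = (28 + 2*(4 - 1*3))*(-45) = (28 + 2*(4 - 3))*(-45) = (28 + 2*1)*(-45) = (28 + 2)*(-45) = 30*(-45) = -1350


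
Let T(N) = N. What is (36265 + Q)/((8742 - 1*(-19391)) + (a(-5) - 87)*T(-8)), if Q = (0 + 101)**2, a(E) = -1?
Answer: 46466/28837 ≈ 1.6113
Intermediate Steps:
Q = 10201 (Q = 101**2 = 10201)
(36265 + Q)/((8742 - 1*(-19391)) + (a(-5) - 87)*T(-8)) = (36265 + 10201)/((8742 - 1*(-19391)) + (-1 - 87)*(-8)) = 46466/((8742 + 19391) - 88*(-8)) = 46466/(28133 + 704) = 46466/28837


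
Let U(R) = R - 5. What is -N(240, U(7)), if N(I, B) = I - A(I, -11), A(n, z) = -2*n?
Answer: -720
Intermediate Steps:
U(R) = -5 + R
N(I, B) = 3*I (N(I, B) = I - (-2)*I = I + 2*I = 3*I)
-N(240, U(7)) = -3*240 = -1*720 = -720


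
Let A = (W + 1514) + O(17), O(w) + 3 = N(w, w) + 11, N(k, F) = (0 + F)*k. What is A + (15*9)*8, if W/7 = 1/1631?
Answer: 673604/233 ≈ 2891.0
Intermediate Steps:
N(k, F) = F*k
O(w) = 8 + w**2 (O(w) = -3 + (w*w + 11) = -3 + (w**2 + 11) = -3 + (11 + w**2) = 8 + w**2)
W = 1/233 (W = 7/1631 = 7*(1/1631) = 1/233 ≈ 0.0042918)
A = 421964/233 (A = (1/233 + 1514) + (8 + 17**2) = 352763/233 + (8 + 289) = 352763/233 + 297 = 421964/233 ≈ 1811.0)
A + (15*9)*8 = 421964/233 + (15*9)*8 = 421964/233 + 135*8 = 421964/233 + 1080 = 673604/233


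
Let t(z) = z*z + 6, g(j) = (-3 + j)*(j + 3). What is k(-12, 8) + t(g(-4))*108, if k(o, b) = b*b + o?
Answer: 5992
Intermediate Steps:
g(j) = (-3 + j)*(3 + j)
k(o, b) = o + b² (k(o, b) = b² + o = o + b²)
t(z) = 6 + z² (t(z) = z² + 6 = 6 + z²)
k(-12, 8) + t(g(-4))*108 = (-12 + 8²) + (6 + (-9 + (-4)²)²)*108 = (-12 + 64) + (6 + (-9 + 16)²)*108 = 52 + (6 + 7²)*108 = 52 + (6 + 49)*108 = 52 + 55*108 = 52 + 5940 = 5992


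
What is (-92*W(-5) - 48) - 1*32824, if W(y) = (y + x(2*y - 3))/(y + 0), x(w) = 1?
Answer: -164728/5 ≈ -32946.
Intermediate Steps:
W(y) = (1 + y)/y (W(y) = (y + 1)/(y + 0) = (1 + y)/y)
(-92*W(-5) - 48) - 1*32824 = (-92*(1 - 5)/(-5) - 48) - 1*32824 = (-(-92)*(-4)/5 - 48) - 32824 = (-92*⅘ - 48) - 32824 = (-368/5 - 48) - 32824 = -608/5 - 32824 = -164728/5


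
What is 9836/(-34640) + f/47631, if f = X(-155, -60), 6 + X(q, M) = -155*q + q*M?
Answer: 171417911/412484460 ≈ 0.41557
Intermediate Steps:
X(q, M) = -6 - 155*q + M*q (X(q, M) = -6 + (-155*q + q*M) = -6 + (-155*q + M*q) = -6 - 155*q + M*q)
f = 33319 (f = -6 - 155*(-155) - 60*(-155) = -6 + 24025 + 9300 = 33319)
9836/(-34640) + f/47631 = 9836/(-34640) + 33319/47631 = 9836*(-1/34640) + 33319*(1/47631) = -2459/8660 + 33319/47631 = 171417911/412484460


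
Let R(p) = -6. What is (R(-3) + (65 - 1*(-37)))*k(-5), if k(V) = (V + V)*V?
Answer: 4800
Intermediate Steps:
k(V) = 2*V² (k(V) = (2*V)*V = 2*V²)
(R(-3) + (65 - 1*(-37)))*k(-5) = (-6 + (65 - 1*(-37)))*(2*(-5)²) = (-6 + (65 + 37))*(2*25) = (-6 + 102)*50 = 96*50 = 4800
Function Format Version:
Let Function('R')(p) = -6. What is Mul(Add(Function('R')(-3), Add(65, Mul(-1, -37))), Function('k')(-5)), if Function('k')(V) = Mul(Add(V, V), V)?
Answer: 4800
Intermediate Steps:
Function('k')(V) = Mul(2, Pow(V, 2)) (Function('k')(V) = Mul(Mul(2, V), V) = Mul(2, Pow(V, 2)))
Mul(Add(Function('R')(-3), Add(65, Mul(-1, -37))), Function('k')(-5)) = Mul(Add(-6, Add(65, Mul(-1, -37))), Mul(2, Pow(-5, 2))) = Mul(Add(-6, Add(65, 37)), Mul(2, 25)) = Mul(Add(-6, 102), 50) = Mul(96, 50) = 4800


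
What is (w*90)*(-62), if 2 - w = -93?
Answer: -530100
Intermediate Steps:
w = 95 (w = 2 - 1*(-93) = 2 + 93 = 95)
(w*90)*(-62) = (95*90)*(-62) = 8550*(-62) = -530100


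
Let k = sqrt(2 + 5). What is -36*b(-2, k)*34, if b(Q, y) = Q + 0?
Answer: 2448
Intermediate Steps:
k = sqrt(7) ≈ 2.6458
b(Q, y) = Q
-36*b(-2, k)*34 = -36*(-2)*34 = 72*34 = 2448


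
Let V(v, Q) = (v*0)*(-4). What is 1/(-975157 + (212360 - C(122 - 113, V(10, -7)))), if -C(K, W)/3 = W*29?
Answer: -1/762797 ≈ -1.3110e-6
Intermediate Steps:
V(v, Q) = 0 (V(v, Q) = 0*(-4) = 0)
C(K, W) = -87*W (C(K, W) = -3*W*29 = -87*W)
1/(-975157 + (212360 - C(122 - 113, V(10, -7)))) = 1/(-975157 + (212360 - (-87)*0)) = 1/(-975157 + (212360 - 1*0)) = 1/(-975157 + (212360 + 0)) = 1/(-975157 + 212360) = 1/(-762797) = -1/762797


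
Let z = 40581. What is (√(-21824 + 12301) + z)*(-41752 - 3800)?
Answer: -1848545712 - 45552*I*√9523 ≈ -1.8485e+9 - 4.4452e+6*I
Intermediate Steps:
(√(-21824 + 12301) + z)*(-41752 - 3800) = (√(-21824 + 12301) + 40581)*(-41752 - 3800) = (√(-9523) + 40581)*(-45552) = (I*√9523 + 40581)*(-45552) = (40581 + I*√9523)*(-45552) = -1848545712 - 45552*I*√9523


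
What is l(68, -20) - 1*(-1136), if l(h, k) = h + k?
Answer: 1184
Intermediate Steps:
l(68, -20) - 1*(-1136) = (68 - 20) - 1*(-1136) = 48 + 1136 = 1184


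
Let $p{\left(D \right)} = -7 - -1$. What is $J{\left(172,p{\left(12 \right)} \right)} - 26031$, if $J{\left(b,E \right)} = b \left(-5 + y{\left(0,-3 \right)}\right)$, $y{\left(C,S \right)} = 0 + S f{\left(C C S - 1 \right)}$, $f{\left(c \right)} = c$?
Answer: $-26375$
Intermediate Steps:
$p{\left(D \right)} = -6$ ($p{\left(D \right)} = -7 + 1 = -6$)
$y{\left(C,S \right)} = S \left(-1 + S C^{2}\right)$ ($y{\left(C,S \right)} = 0 + S \left(C C S - 1\right) = 0 + S \left(C^{2} S - 1\right) = 0 + S \left(S C^{2} - 1\right) = 0 + S \left(-1 + S C^{2}\right) = S \left(-1 + S C^{2}\right)$)
$J{\left(b,E \right)} = - 2 b$ ($J{\left(b,E \right)} = b \left(-5 - 3 \left(-1 - 3 \cdot 0^{2}\right)\right) = b \left(-5 - 3 \left(-1 - 0\right)\right) = b \left(-5 - 3 \left(-1 + 0\right)\right) = b \left(-5 - -3\right) = b \left(-5 + 3\right) = b \left(-2\right) = - 2 b$)
$J{\left(172,p{\left(12 \right)} \right)} - 26031 = \left(-2\right) 172 - 26031 = -344 - 26031 = -26375$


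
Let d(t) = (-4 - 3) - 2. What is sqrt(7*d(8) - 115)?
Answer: I*sqrt(178) ≈ 13.342*I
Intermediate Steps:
d(t) = -9 (d(t) = -7 - 2 = -9)
sqrt(7*d(8) - 115) = sqrt(7*(-9) - 115) = sqrt(-63 - 115) = sqrt(-178) = I*sqrt(178)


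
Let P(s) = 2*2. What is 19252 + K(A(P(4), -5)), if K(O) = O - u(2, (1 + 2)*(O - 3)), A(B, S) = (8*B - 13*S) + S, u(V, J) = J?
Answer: 19077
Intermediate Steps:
P(s) = 4
A(B, S) = -12*S + 8*B (A(B, S) = (-13*S + 8*B) + S = -12*S + 8*B)
K(O) = 9 - 2*O (K(O) = O - (1 + 2)*(O - 3) = O - 3*(-3 + O) = O - (-9 + 3*O) = O + (9 - 3*O) = 9 - 2*O)
19252 + K(A(P(4), -5)) = 19252 + (9 - 2*(-12*(-5) + 8*4)) = 19252 + (9 - 2*(60 + 32)) = 19252 + (9 - 2*92) = 19252 + (9 - 184) = 19252 - 175 = 19077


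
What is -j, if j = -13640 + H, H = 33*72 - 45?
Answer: 11309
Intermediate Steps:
H = 2331 (H = 2376 - 45 = 2331)
j = -11309 (j = -13640 + 2331 = -11309)
-j = -1*(-11309) = 11309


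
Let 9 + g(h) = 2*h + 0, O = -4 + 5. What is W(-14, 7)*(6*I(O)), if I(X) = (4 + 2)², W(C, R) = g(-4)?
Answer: -3672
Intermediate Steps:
O = 1
g(h) = -9 + 2*h (g(h) = -9 + (2*h + 0) = -9 + 2*h)
W(C, R) = -17 (W(C, R) = -9 + 2*(-4) = -9 - 8 = -17)
I(X) = 36 (I(X) = 6² = 36)
W(-14, 7)*(6*I(O)) = -102*36 = -17*216 = -3672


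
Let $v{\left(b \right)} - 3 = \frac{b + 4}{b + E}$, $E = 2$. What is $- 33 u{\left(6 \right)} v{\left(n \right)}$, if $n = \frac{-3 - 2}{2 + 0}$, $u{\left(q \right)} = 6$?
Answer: $0$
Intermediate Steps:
$n = - \frac{5}{2} \approx -2.5$
$v{\left(b \right)} = 3 + \frac{4 + b}{2 + b}$ ($v{\left(b \right)} = 3 + \frac{b + 4}{b + 2} = 3 + \frac{4 + b}{2 + b}$)
$- 33 u{\left(6 \right)} v{\left(n \right)} = \left(-33\right) 6 \frac{2 \left(5 + 2 \left(- \frac{5}{2}\right)\right)}{2 - \frac{5}{2}} = - 198 \frac{2 \left(5 - 5\right)}{- \frac{1}{2}} = - 198 \cdot 2 \left(-2\right) 0 = \left(-198\right) 0 = 0$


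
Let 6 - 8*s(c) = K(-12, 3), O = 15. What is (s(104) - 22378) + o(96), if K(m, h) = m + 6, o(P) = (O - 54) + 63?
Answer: -44705/2 ≈ -22353.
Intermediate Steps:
o(P) = 24 (o(P) = (15 - 54) + 63 = -39 + 63 = 24)
K(m, h) = 6 + m
s(c) = 3/2 (s(c) = ¾ - (6 - 12)/8 = ¾ - ⅛*(-6) = ¾ + ¾ = 3/2)
(s(104) - 22378) + o(96) = (3/2 - 22378) + 24 = -44753/2 + 24 = -44705/2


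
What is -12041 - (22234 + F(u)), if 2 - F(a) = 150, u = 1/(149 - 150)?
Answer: -34127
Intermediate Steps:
u = -1 (u = 1/(-1) = -1)
F(a) = -148 (F(a) = 2 - 1*150 = 2 - 150 = -148)
-12041 - (22234 + F(u)) = -12041 - (22234 - 148) = -12041 - 1*22086 = -12041 - 22086 = -34127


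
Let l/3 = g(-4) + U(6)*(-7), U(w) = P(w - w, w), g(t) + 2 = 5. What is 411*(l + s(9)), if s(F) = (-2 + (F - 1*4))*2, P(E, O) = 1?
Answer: -2466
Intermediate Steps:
g(t) = 3 (g(t) = -2 + 5 = 3)
U(w) = 1
s(F) = -12 + 2*F (s(F) = (-2 + (F - 4))*2 = (-2 + (-4 + F))*2 = (-6 + F)*2 = -12 + 2*F)
l = -12 (l = 3*(3 + 1*(-7)) = 3*(3 - 7) = 3*(-4) = -12)
411*(l + s(9)) = 411*(-12 + (-12 + 2*9)) = 411*(-12 + (-12 + 18)) = 411*(-12 + 6) = 411*(-6) = -2466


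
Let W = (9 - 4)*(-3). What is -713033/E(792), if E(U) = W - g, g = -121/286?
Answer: 18538858/379 ≈ 48915.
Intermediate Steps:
g = -11/26 (g = -121*1/286 = -11/26 ≈ -0.42308)
W = -15 (W = 5*(-3) = -15)
E(U) = -379/26 (E(U) = -15 - 1*(-11/26) = -15 + 11/26 = -379/26)
-713033/E(792) = -713033/(-379/26) = -713033*(-26/379) = 18538858/379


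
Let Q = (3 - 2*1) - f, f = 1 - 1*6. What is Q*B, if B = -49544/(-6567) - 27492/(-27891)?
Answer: 31563064/616701 ≈ 51.180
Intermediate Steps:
f = -5 (f = 1 - 6 = -5)
B = 15781532/1850103 (B = -49544*(-1/6567) - 27492*(-1/27891) = 4504/597 + 9164/9297 = 15781532/1850103 ≈ 8.5301)
Q = 6 (Q = (3 - 2*1) - 1*(-5) = (3 - 2) + 5 = 1 + 5 = 6)
Q*B = 6*(15781532/1850103) = 31563064/616701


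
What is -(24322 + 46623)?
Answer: -70945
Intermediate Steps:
-(24322 + 46623) = -1*70945 = -70945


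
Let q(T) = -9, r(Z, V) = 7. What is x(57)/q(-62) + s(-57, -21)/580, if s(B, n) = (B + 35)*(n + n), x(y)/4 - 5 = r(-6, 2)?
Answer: -1627/435 ≈ -3.7402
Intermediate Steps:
x(y) = 48 (x(y) = 20 + 4*7 = 20 + 28 = 48)
s(B, n) = 2*n*(35 + B) (s(B, n) = (35 + B)*(2*n) = 2*n*(35 + B))
x(57)/q(-62) + s(-57, -21)/580 = 48/(-9) + (2*(-21)*(35 - 57))/580 = 48*(-⅑) + (2*(-21)*(-22))*(1/580) = -16/3 + 924*(1/580) = -16/3 + 231/145 = -1627/435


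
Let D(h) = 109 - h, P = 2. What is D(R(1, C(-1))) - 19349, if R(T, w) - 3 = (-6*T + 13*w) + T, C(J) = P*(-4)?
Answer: -19134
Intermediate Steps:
C(J) = -8 (C(J) = 2*(-4) = -8)
R(T, w) = 3 - 5*T + 13*w (R(T, w) = 3 + ((-6*T + 13*w) + T) = 3 + (-5*T + 13*w) = 3 - 5*T + 13*w)
D(R(1, C(-1))) - 19349 = (109 - (3 - 5*1 + 13*(-8))) - 19349 = (109 - (3 - 5 - 104)) - 19349 = (109 - 1*(-106)) - 19349 = (109 + 106) - 19349 = 215 - 19349 = -19134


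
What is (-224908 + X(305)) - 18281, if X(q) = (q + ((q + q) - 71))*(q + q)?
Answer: 271651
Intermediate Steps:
X(q) = 2*q*(-71 + 3*q) (X(q) = (q + (2*q - 71))*(2*q) = (q + (-71 + 2*q))*(2*q) = (-71 + 3*q)*(2*q) = 2*q*(-71 + 3*q))
(-224908 + X(305)) - 18281 = (-224908 + 2*305*(-71 + 3*305)) - 18281 = (-224908 + 2*305*(-71 + 915)) - 18281 = (-224908 + 2*305*844) - 18281 = (-224908 + 514840) - 18281 = 289932 - 18281 = 271651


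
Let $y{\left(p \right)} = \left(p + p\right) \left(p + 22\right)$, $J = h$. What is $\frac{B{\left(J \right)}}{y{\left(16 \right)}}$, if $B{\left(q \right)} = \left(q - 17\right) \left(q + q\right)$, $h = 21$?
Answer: $\frac{21}{152} \approx 0.13816$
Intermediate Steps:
$J = 21$
$B{\left(q \right)} = 2 q \left(-17 + q\right)$ ($B{\left(q \right)} = \left(-17 + q\right) 2 q = 2 q \left(-17 + q\right)$)
$y{\left(p \right)} = 2 p \left(22 + p\right)$
$\frac{B{\left(J \right)}}{y{\left(16 \right)}} = \frac{2 \cdot 21 \left(-17 + 21\right)}{2 \cdot 16 \left(22 + 16\right)} = \frac{2 \cdot 21 \cdot 4}{2 \cdot 16 \cdot 38} = \frac{168}{1216} = 168 \cdot \frac{1}{1216} = \frac{21}{152}$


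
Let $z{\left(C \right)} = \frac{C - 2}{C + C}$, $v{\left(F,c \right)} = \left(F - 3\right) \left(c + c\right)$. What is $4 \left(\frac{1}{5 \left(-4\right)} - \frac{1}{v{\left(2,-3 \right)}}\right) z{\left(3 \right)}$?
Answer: $- \frac{13}{90} \approx -0.14444$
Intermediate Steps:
$v{\left(F,c \right)} = 2 c \left(-3 + F\right)$ ($v{\left(F,c \right)} = \left(-3 + F\right) 2 c = 2 c \left(-3 + F\right)$)
$z{\left(C \right)} = \frac{-2 + C}{2 C}$
$4 \left(\frac{1}{5 \left(-4\right)} - \frac{1}{v{\left(2,-3 \right)}}\right) z{\left(3 \right)} = 4 \left(\frac{1}{5 \left(-4\right)} - \frac{1}{2 \left(-3\right) \left(-3 + 2\right)}\right) \frac{-2 + 3}{2 \cdot 3} = 4 \left(\frac{1}{5} \left(- \frac{1}{4}\right) - \frac{1}{2 \left(-3\right) \left(-1\right)}\right) \frac{1}{2} \cdot \frac{1}{3} \cdot 1 = 4 \left(- \frac{1}{20} - \frac{1}{6}\right) \frac{1}{6} = 4 \left(- \frac{13}{60}\right) \frac{1}{6} = \left(- \frac{13}{15}\right) \frac{1}{6} = - \frac{13}{90}$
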